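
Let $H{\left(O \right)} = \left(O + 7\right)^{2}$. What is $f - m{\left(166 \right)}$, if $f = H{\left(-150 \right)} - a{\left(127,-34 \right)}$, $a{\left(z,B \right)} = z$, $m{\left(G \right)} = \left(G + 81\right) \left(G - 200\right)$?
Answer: $28720$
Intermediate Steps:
$m{\left(G \right)} = \left(-200 + G\right) \left(81 + G\right)$ ($m{\left(G \right)} = \left(81 + G\right) \left(-200 + G\right) = \left(-200 + G\right) \left(81 + G\right)$)
$H{\left(O \right)} = \left(7 + O\right)^{2}$
$f = 20322$ ($f = \left(7 - 150\right)^{2} - 127 = \left(-143\right)^{2} - 127 = 20449 - 127 = 20322$)
$f - m{\left(166 \right)} = 20322 - \left(-16200 + 166^{2} - 19754\right) = 20322 - \left(-16200 + 27556 - 19754\right) = 20322 - -8398 = 20322 + 8398 = 28720$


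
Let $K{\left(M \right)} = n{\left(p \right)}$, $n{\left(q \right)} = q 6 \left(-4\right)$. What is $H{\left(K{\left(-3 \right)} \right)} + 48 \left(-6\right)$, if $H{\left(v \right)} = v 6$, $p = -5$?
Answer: $432$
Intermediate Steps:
$n{\left(q \right)} = - 24 q$ ($n{\left(q \right)} = 6 q \left(-4\right) = - 24 q$)
$K{\left(M \right)} = 120$ ($K{\left(M \right)} = \left(-24\right) \left(-5\right) = 120$)
$H{\left(v \right)} = 6 v$
$H{\left(K{\left(-3 \right)} \right)} + 48 \left(-6\right) = 6 \cdot 120 + 48 \left(-6\right) = 720 - 288 = 432$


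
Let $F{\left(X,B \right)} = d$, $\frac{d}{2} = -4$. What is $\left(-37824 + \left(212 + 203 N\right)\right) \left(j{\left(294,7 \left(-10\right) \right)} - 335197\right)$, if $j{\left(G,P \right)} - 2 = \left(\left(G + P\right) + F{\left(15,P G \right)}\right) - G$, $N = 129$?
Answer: $3830494025$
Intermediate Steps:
$d = -8$ ($d = 2 \left(-4\right) = -8$)
$F{\left(X,B \right)} = -8$
$j{\left(G,P \right)} = -6 + P$ ($j{\left(G,P \right)} = 2 - \left(8 - P\right) = 2 + \left(\left(-8 + G + P\right) - G\right) = 2 + \left(-8 + P\right) = -6 + P$)
$\left(-37824 + \left(212 + 203 N\right)\right) \left(j{\left(294,7 \left(-10\right) \right)} - 335197\right) = \left(-37824 + \left(212 + 203 \cdot 129\right)\right) \left(\left(-6 + 7 \left(-10\right)\right) - 335197\right) = \left(-37824 + \left(212 + 26187\right)\right) \left(\left(-6 - 70\right) - 335197\right) = \left(-37824 + 26399\right) \left(-76 - 335197\right) = \left(-11425\right) \left(-335273\right) = 3830494025$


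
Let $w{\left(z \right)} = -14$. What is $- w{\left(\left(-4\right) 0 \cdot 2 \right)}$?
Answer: $14$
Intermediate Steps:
$- w{\left(\left(-4\right) 0 \cdot 2 \right)} = \left(-1\right) \left(-14\right) = 14$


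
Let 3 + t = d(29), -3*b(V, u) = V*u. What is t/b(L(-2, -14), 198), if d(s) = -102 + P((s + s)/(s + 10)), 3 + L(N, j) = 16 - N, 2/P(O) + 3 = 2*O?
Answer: 61/330 ≈ 0.18485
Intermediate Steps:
P(O) = 2/(-3 + 2*O)
L(N, j) = 13 - N (L(N, j) = -3 + (16 - N) = 13 - N)
d(s) = -102 + 2/(-3 + 4*s/(10 + s)) (d(s) = -102 + 2/(-3 + 2*((s + s)/(s + 10))) = -102 + 2/(-3 + 2*((2*s)/(10 + s))) = -102 + 2/(-3 + 2*(2*s/(10 + s))) = -102 + 2/(-3 + 4*s/(10 + s)))
b(V, u) = -V*u/3
t = -183 (t = -3 + 20*(154 - 5*29)/(-30 + 29) = -3 + 20*(154 - 145)/(-1) = -3 + 20*(-1)*9 = -3 - 180 = -183)
t/b(L(-2, -14), 198) = -183*(-1/(66*(13 - 1*(-2)))) = -183*(-1/(66*(13 + 2))) = -183/((-⅓*15*198)) = -183/(-990) = -183*(-1/990) = 61/330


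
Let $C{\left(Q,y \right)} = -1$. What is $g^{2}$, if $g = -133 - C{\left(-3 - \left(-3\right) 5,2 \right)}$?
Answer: $17424$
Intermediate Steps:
$g = -132$ ($g = -133 - -1 = -133 + 1 = -132$)
$g^{2} = \left(-132\right)^{2} = 17424$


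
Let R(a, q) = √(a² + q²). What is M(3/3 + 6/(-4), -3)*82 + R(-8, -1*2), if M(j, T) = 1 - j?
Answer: 123 + 2*√17 ≈ 131.25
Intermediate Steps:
M(3/3 + 6/(-4), -3)*82 + R(-8, -1*2) = (1 - (3/3 + 6/(-4)))*82 + √((-8)² + (-1*2)²) = (1 - (3*(⅓) + 6*(-¼)))*82 + √(64 + (-2)²) = (1 - (1 - 3/2))*82 + √(64 + 4) = (1 - 1*(-½))*82 + √68 = (1 + ½)*82 + 2*√17 = (3/2)*82 + 2*√17 = 123 + 2*√17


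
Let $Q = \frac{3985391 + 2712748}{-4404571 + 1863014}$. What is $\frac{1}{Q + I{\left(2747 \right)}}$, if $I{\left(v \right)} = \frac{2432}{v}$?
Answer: $- \frac{6981657079}{12218721209} \approx -0.57139$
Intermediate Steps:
$Q = - \frac{6698139}{2541557}$ ($Q = \frac{6698139}{-2541557} = 6698139 \left(- \frac{1}{2541557}\right) = - \frac{6698139}{2541557} \approx -2.6354$)
$\frac{1}{Q + I{\left(2747 \right)}} = \frac{1}{- \frac{6698139}{2541557} + \frac{2432}{2747}} = \frac{1}{- \frac{12218721209}{6981657079}} = - \frac{6981657079}{12218721209}$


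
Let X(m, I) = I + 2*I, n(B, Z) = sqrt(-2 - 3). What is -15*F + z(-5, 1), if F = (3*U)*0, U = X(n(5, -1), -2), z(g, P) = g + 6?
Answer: 1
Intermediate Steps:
n(B, Z) = I*sqrt(5) (n(B, Z) = sqrt(-5) = I*sqrt(5))
z(g, P) = 6 + g
X(m, I) = 3*I
U = -6 (U = 3*(-2) = -6)
F = 0 (F = (3*(-6))*0 = -18*0 = 0)
-15*F + z(-5, 1) = -15*0 + (6 - 5) = 0 + 1 = 1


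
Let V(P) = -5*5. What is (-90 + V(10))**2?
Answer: 13225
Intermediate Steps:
V(P) = -25
(-90 + V(10))**2 = (-90 - 25)**2 = (-115)**2 = 13225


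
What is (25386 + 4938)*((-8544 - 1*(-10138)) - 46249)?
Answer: -1354118220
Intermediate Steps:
(25386 + 4938)*((-8544 - 1*(-10138)) - 46249) = 30324*((-8544 + 10138) - 46249) = 30324*(1594 - 46249) = 30324*(-44655) = -1354118220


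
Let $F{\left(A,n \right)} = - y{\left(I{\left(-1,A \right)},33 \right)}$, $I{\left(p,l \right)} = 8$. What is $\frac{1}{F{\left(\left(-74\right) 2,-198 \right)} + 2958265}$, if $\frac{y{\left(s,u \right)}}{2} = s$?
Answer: $\frac{1}{2958249} \approx 3.3804 \cdot 10^{-7}$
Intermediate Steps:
$y{\left(s,u \right)} = 2 s$
$F{\left(A,n \right)} = -16$ ($F{\left(A,n \right)} = - 2 \cdot 8 = \left(-1\right) 16 = -16$)
$\frac{1}{F{\left(\left(-74\right) 2,-198 \right)} + 2958265} = \frac{1}{-16 + 2958265} = \frac{1}{2958249}$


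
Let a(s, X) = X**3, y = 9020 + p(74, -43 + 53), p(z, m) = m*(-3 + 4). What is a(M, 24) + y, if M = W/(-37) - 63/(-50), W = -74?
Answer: 22854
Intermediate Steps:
p(z, m) = m (p(z, m) = m*1 = m)
M = 163/50 (M = -74/(-37) - 63/(-50) = -74*(-1/37) - 63*(-1/50) = 2 + 63/50 = 163/50 ≈ 3.2600)
y = 9030 (y = 9020 + (-43 + 53) = 9020 + 10 = 9030)
a(M, 24) + y = 24**3 + 9030 = 13824 + 9030 = 22854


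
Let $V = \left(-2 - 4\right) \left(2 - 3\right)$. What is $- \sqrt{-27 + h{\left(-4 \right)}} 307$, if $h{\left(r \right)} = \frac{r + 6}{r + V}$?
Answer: $- 307 i \sqrt{26} \approx - 1565.4 i$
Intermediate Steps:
$V = 6$ ($V = \left(-6\right) \left(-1\right) = 6$)
$h{\left(r \right)} = 1$ ($h{\left(r \right)} = \frac{r + 6}{r + 6} = \frac{6 + r}{6 + r} = 1$)
$- \sqrt{-27 + h{\left(-4 \right)}} 307 = - \sqrt{-27 + 1} \cdot 307 = - \sqrt{-26} \cdot 307 = - i \sqrt{26} \cdot 307 = - 307 i \sqrt{26}$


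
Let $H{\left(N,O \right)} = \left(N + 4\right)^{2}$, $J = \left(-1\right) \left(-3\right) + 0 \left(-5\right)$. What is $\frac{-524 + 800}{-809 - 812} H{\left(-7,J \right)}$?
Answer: $- \frac{2484}{1621} \approx -1.5324$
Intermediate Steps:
$J = 3$ ($J = 3 + 0 = 3$)
$H{\left(N,O \right)} = \left(4 + N\right)^{2}$
$\frac{-524 + 800}{-809 - 812} H{\left(-7,J \right)} = \frac{-524 + 800}{-809 - 812} \left(4 - 7\right)^{2} = \frac{276}{-1621} \left(-3\right)^{2} = 276 \left(- \frac{1}{1621}\right) 9 = \left(- \frac{276}{1621}\right) 9 = - \frac{2484}{1621}$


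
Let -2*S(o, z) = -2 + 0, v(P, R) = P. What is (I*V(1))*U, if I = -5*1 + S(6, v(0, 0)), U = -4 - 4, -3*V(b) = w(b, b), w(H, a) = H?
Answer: -32/3 ≈ -10.667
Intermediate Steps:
V(b) = -b/3
S(o, z) = 1 (S(o, z) = -(-2 + 0)/2 = -1/2*(-2) = 1)
U = -8
I = -4 (I = -5*1 + 1 = -5 + 1 = -4)
(I*V(1))*U = -(-4)/3*(-8) = -4*(-1/3)*(-8) = (4/3)*(-8) = -32/3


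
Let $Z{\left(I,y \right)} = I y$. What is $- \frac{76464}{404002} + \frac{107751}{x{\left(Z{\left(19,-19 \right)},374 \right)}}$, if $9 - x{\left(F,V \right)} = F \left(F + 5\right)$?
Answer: $- \frac{26678889375}{25958542507} \approx -1.0278$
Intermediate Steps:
$x{\left(F,V \right)} = 9 - F \left(5 + F\right)$ ($x{\left(F,V \right)} = 9 - F \left(F + 5\right) = 9 - F \left(5 + F\right)$)
$- \frac{76464}{404002} + \frac{107751}{x{\left(Z{\left(19,-19 \right)},374 \right)}} = - \frac{76464}{404002} + \frac{107751}{9 - \left(19 \left(-19\right)\right)^{2} - 5 \cdot 19 \left(-19\right)} = \left(-76464\right) \frac{1}{404002} + \frac{107751}{9 - \left(-361\right)^{2} - -1805} = - \frac{38232}{202001} + \frac{107751}{9 - 130321 + 1805} = - \frac{38232}{202001} + \frac{107751}{-128507} = - \frac{38232}{202001} + 107751 \left(- \frac{1}{128507}\right) = - \frac{38232}{202001} - \frac{107751}{128507} = - \frac{26678889375}{25958542507}$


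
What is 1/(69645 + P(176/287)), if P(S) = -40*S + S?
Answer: 287/19981251 ≈ 1.4363e-5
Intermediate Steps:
P(S) = -39*S
1/(69645 + P(176/287)) = 1/(69645 - 6864/287) = 1/(19981251/287) = 287/19981251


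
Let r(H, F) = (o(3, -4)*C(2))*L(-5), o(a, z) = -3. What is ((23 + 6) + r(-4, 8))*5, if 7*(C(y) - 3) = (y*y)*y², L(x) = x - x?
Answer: 145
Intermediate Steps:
L(x) = 0
C(y) = 3 + y⁴/7 (C(y) = 3 + ((y*y)*y²)/7 = 3 + (y²*y²)/7 = 3 + y⁴/7)
r(H, F) = 0 (r(H, F) = -3*(3 + (⅐)*2⁴)*0 = -3*(3 + (⅐)*16)*0 = -3*(3 + 16/7)*0 = -3*37/7*0 = -111/7*0 = 0)
((23 + 6) + r(-4, 8))*5 = ((23 + 6) + 0)*5 = (29 + 0)*5 = 29*5 = 145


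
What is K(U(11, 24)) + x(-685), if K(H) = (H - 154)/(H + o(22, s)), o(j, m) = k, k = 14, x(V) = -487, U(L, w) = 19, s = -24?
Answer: -5402/11 ≈ -491.09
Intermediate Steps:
o(j, m) = 14
K(H) = (-154 + H)/(14 + H) (K(H) = (H - 154)/(H + 14) = (-154 + H)/(14 + H))
K(U(11, 24)) + x(-685) = (-154 + 19)/(14 + 19) - 487 = -135/33 - 487 = (1/33)*(-135) - 487 = -45/11 - 487 = -5402/11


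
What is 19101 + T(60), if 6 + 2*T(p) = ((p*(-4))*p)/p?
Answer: 18978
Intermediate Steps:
T(p) = -3 - 2*p (T(p) = -3 + (((p*(-4))*p)/p)/2 = -3 + (((-4*p)*p)/p)/2 = -3 + ((-4*p²)/p)/2 = -3 + (-4*p)/2 = -3 - 2*p)
19101 + T(60) = 19101 + (-3 - 2*60) = 19101 + (-3 - 120) = 19101 - 123 = 18978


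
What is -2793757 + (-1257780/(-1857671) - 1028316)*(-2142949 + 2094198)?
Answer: 93122458660174309/1857671 ≈ 5.0129e+10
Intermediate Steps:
-2793757 + (-1257780/(-1857671) - 1028316)*(-2142949 + 2094198) = -2793757 + (-1257780*(-1/1857671) - 1028316)*(-48751) = -2793757 + (1257780/1857671 - 1028316)*(-48751) = -2793757 - 1910271554256/1857671*(-48751) = -2793757 + 93127648541534256/1857671 = 93122458660174309/1857671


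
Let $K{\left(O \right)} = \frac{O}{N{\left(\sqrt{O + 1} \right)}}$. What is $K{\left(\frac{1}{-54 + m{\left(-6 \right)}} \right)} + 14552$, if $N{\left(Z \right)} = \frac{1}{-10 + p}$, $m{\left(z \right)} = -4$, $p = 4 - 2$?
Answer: $\frac{422012}{29} \approx 14552.0$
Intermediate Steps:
$p = 2$ ($p = 4 - 2 = 2$)
$N{\left(Z \right)} = - \frac{1}{8}$ ($N{\left(Z \right)} = \frac{1}{-10 + 2} = \frac{1}{-8} = - \frac{1}{8}$)
$K{\left(O \right)} = - 8 O$ ($K{\left(O \right)} = \frac{O}{- \frac{1}{8}} = O \left(-8\right) = - 8 O$)
$K{\left(\frac{1}{-54 + m{\left(-6 \right)}} \right)} + 14552 = - \frac{8}{-54 - 4} + 14552 = - \frac{8}{-58} + 14552 = \left(-8\right) \left(- \frac{1}{58}\right) + 14552 = \frac{4}{29} + 14552 = \frac{422012}{29}$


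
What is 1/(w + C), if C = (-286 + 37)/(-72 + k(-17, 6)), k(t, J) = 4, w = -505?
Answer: -68/34091 ≈ -0.0019947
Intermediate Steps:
C = 249/68 (C = (-286 + 37)/(-72 + 4) = -249/(-68) = -249*(-1/68) = 249/68 ≈ 3.6618)
1/(w + C) = 1/(-505 + 249/68) = 1/(-34091/68) = -68/34091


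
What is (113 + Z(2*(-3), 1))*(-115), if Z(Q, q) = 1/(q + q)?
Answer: -26105/2 ≈ -13053.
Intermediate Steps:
Z(Q, q) = 1/(2*q)
(113 + Z(2*(-3), 1))*(-115) = (113 + (½)/1)*(-115) = (113 + (½)*1)*(-115) = (113 + ½)*(-115) = (227/2)*(-115) = -26105/2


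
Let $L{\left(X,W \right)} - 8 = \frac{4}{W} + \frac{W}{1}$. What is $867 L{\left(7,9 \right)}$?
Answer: $\frac{45373}{3} \approx 15124.0$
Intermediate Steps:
$L{\left(X,W \right)} = 8 + W + \frac{4}{W}$ ($L{\left(X,W \right)} = 8 + \left(\frac{4}{W} + \frac{W}{1}\right) = 8 + \left(\frac{4}{W} + W 1\right) = 8 + \left(\frac{4}{W} + W\right) = 8 + \left(W + \frac{4}{W}\right) = 8 + W + \frac{4}{W}$)
$867 L{\left(7,9 \right)} = 867 \left(8 + 9 + \frac{4}{9}\right) = 867 \cdot \frac{157}{9} = \frac{45373}{3}$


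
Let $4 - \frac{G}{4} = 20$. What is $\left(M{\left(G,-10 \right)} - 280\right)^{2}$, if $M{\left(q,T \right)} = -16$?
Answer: $87616$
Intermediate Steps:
$G = -64$ ($G = 16 - 80 = -64$)
$\left(M{\left(G,-10 \right)} - 280\right)^{2} = \left(-16 - 280\right)^{2} = \left(-296\right)^{2} = 87616$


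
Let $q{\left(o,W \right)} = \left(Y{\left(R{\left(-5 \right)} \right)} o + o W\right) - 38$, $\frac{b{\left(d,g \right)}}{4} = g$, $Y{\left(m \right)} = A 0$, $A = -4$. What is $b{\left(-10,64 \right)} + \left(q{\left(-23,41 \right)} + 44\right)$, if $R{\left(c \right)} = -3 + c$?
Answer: $-681$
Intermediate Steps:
$Y{\left(m \right)} = 0$ ($Y{\left(m \right)} = \left(-4\right) 0 = 0$)
$b{\left(d,g \right)} = 4 g$
$q{\left(o,W \right)} = -38 + W o$ ($q{\left(o,W \right)} = \left(0 o + o W\right) - 38 = \left(0 + W o\right) - 38 = W o - 38 = -38 + W o$)
$b{\left(-10,64 \right)} + \left(q{\left(-23,41 \right)} + 44\right) = 4 \cdot 64 + \left(\left(-38 + 41 \left(-23\right)\right) + 44\right) = 256 + \left(\left(-38 - 943\right) + 44\right) = 256 + \left(-981 + 44\right) = 256 - 937 = -681$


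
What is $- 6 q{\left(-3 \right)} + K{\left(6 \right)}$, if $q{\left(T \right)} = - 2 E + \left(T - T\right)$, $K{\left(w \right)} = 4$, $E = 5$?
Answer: $64$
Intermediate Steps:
$q{\left(T \right)} = -10$ ($q{\left(T \right)} = \left(-2\right) 5 + \left(T - T\right) = -10 + 0 = -10$)
$- 6 q{\left(-3 \right)} + K{\left(6 \right)} = \left(-6\right) \left(-10\right) + 4 = 60 + 4 = 64$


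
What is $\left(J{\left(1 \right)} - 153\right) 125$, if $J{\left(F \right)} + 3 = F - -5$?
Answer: $-18750$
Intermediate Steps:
$J{\left(F \right)} = 2 + F$ ($J{\left(F \right)} = -3 + \left(F - -5\right) = -3 + \left(F + 5\right) = -3 + \left(5 + F\right) = 2 + F$)
$\left(J{\left(1 \right)} - 153\right) 125 = \left(\left(2 + 1\right) - 153\right) 125 = \left(3 - 153\right) 125 = \left(-150\right) 125 = -18750$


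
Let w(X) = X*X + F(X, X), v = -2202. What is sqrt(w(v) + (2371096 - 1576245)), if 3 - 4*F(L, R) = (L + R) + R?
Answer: sqrt(22581229)/2 ≈ 2376.0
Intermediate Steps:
F(L, R) = 3/4 - R/2 - L/4 (F(L, R) = 3/4 - ((L + R) + R)/4 = 3/4 - (L + 2*R)/4 = 3/4 + (-R/2 - L/4) = 3/4 - R/2 - L/4)
w(X) = 3/4 + X**2 - 3*X/4 (w(X) = X*X + (3/4 - X/2 - X/4) = X**2 + (3/4 - 3*X/4) = 3/4 + X**2 - 3*X/4)
sqrt(w(v) + (2371096 - 1576245)) = sqrt((3/4 + (-2202)**2 - 3/4*(-2202)) + (2371096 - 1576245)) = sqrt((3/4 + 4848804 + 3303/2) + 794851) = sqrt(19401825/4 + 794851) = sqrt(22581229/4) = sqrt(22581229)/2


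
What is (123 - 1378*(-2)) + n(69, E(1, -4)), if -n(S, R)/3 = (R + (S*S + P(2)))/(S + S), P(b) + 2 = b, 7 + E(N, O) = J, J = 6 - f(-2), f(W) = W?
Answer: 63836/23 ≈ 2775.5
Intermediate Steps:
J = 8 (J = 6 - 1*(-2) = 6 + 2 = 8)
E(N, O) = 1 (E(N, O) = -7 + 8 = 1)
P(b) = -2 + b
n(S, R) = -3*(R + S²)/(2*S) (n(S, R) = -3*(R + (S*S + (-2 + 2)))/(S + S) = -3*(R + (S² + 0))/(2*S) = -3*(R + S²)*1/(2*S) = -3*(R + S²)/(2*S))
(123 - 1378*(-2)) + n(69, E(1, -4)) = (123 - 1378*(-2)) + (3/2)*(-1*1 - 1*69²)/69 = (123 + 2756) + (3/2)*(1/69)*(-1 - 1*4761) = 2879 + (3/2)*(1/69)*(-1 - 4761) = 2879 + (3/2)*(1/69)*(-4762) = 2879 - 2381/23 = 63836/23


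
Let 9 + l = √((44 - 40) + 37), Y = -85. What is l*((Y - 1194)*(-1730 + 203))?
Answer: -17577297 + 1953033*√41 ≈ -5.0718e+6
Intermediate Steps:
l = -9 + √41 (l = -9 + √((44 - 40) + 37) = -9 + √(4 + 37) = -9 + √41 ≈ -2.5969)
l*((Y - 1194)*(-1730 + 203)) = (-9 + √41)*((-85 - 1194)*(-1730 + 203)) = (-9 + √41)*(-1279*(-1527)) = (-9 + √41)*1953033 = -17577297 + 1953033*√41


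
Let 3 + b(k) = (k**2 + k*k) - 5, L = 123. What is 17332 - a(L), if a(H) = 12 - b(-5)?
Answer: 17362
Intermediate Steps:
b(k) = -8 + 2*k**2 (b(k) = -3 + ((k**2 + k*k) - 5) = -3 + ((k**2 + k**2) - 5) = -3 + (2*k**2 - 5) = -3 + (-5 + 2*k**2) = -8 + 2*k**2)
a(H) = -30 (a(H) = 12 - (-8 + 2*(-5)**2) = 12 - (-8 + 2*25) = 12 - (-8 + 50) = 12 - 1*42 = 12 - 42 = -30)
17332 - a(L) = 17332 - 1*(-30) = 17332 + 30 = 17362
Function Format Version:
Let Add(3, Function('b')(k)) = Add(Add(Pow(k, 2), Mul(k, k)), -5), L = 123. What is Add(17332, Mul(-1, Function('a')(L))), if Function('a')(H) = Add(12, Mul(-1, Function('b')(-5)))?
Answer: 17362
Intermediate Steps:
Function('b')(k) = Add(-8, Mul(2, Pow(k, 2))) (Function('b')(k) = Add(-3, Add(Add(Pow(k, 2), Mul(k, k)), -5)) = Add(-3, Add(Add(Pow(k, 2), Pow(k, 2)), -5)) = Add(-3, Add(Mul(2, Pow(k, 2)), -5)) = Add(-3, Add(-5, Mul(2, Pow(k, 2)))) = Add(-8, Mul(2, Pow(k, 2))))
Function('a')(H) = -30 (Function('a')(H) = Add(12, Mul(-1, Add(-8, Mul(2, Pow(-5, 2))))) = Add(12, Mul(-1, Add(-8, Mul(2, 25)))) = Add(12, Mul(-1, Add(-8, 50))) = Add(12, Mul(-1, 42)) = Add(12, -42) = -30)
Add(17332, Mul(-1, Function('a')(L))) = Add(17332, Mul(-1, -30)) = Add(17332, 30) = 17362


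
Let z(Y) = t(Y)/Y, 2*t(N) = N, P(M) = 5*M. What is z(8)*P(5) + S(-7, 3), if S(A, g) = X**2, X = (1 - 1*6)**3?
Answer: 31275/2 ≈ 15638.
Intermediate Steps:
t(N) = N/2
z(Y) = 1/2 (z(Y) = (Y/2)/Y = 1/2)
X = -125 (X = (1 - 6)**3 = (-5)**3 = -125)
S(A, g) = 15625 (S(A, g) = (-125)**2 = 15625)
z(8)*P(5) + S(-7, 3) = (5*5)/2 + 15625 = (1/2)*25 + 15625 = 25/2 + 15625 = 31275/2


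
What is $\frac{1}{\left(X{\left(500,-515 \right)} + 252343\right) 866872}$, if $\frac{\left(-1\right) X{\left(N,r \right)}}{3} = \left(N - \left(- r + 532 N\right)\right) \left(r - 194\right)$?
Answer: $- \frac{1}{490269482374064} \approx -2.0397 \cdot 10^{-15}$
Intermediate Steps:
$X{\left(N,r \right)} = - 3 \left(-194 + r\right) \left(r - 531 N\right)$ ($X{\left(N,r \right)} = - 3 \left(N - \left(- r + 532 N\right)\right) \left(r - 194\right) = - 3 \left(N - \left(- r + 532 N\right)\right) \left(-194 + r\right) = - 3 \left(r - 531 N\right) \left(-194 + r\right) = - 3 \left(-194 + r\right) \left(r - 531 N\right)$)
$\frac{1}{\left(X{\left(500,-515 \right)} + 252343\right) 866872} = \frac{1}{\left(\left(\left(-309042\right) 500 - 3 \left(-515\right)^{2} + 582 \left(-515\right) + 1593 \cdot 500 \left(-515\right)\right) + 252343\right) 866872} = \frac{1}{\left(-154521000 - 795675 - 299730 - 410197500\right) + 252343} \cdot \frac{1}{866872} = \frac{1}{-565813905 + 252343} \cdot \frac{1}{866872} = \frac{1}{-565561562} \cdot \frac{1}{866872} = \left(- \frac{1}{565561562}\right) \frac{1}{866872} = - \frac{1}{490269482374064}$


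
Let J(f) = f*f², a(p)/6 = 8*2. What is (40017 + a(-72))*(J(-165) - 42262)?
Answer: -181887865731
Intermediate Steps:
a(p) = 96 (a(p) = 6*(8*2) = 6*16 = 96)
J(f) = f³
(40017 + a(-72))*(J(-165) - 42262) = (40017 + 96)*((-165)³ - 42262) = 40113*(-4492125 - 42262) = 40113*(-4534387) = -181887865731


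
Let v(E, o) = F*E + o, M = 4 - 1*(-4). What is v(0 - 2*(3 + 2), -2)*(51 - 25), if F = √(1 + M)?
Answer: -832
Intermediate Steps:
M = 8 (M = 4 + 4 = 8)
F = 3 (F = √(1 + 8) = √9 = 3)
v(E, o) = o + 3*E (v(E, o) = 3*E + o = o + 3*E)
v(0 - 2*(3 + 2), -2)*(51 - 25) = (-2 + 3*(0 - 2*(3 + 2)))*(51 - 25) = (-2 + 3*(0 - 2*5))*26 = (-2 + 3*(0 - 10))*26 = (-2 + 3*(-10))*26 = (-2 - 30)*26 = -32*26 = -832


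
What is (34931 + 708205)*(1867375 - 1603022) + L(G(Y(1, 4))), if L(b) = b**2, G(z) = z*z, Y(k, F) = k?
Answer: 196450231009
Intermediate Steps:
G(z) = z**2
(34931 + 708205)*(1867375 - 1603022) + L(G(Y(1, 4))) = (34931 + 708205)*(1867375 - 1603022) + (1**2)**2 = 743136*264353 + 1**2 = 196450231008 + 1 = 196450231009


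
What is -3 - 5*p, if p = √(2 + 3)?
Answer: -3 - 5*√5 ≈ -14.180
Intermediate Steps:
p = √5 ≈ 2.2361
-3 - 5*p = -3 - 5*√5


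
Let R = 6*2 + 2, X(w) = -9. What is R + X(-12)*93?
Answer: -823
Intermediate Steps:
R = 14 (R = 12 + 2 = 14)
R + X(-12)*93 = 14 - 9*93 = 14 - 837 = -823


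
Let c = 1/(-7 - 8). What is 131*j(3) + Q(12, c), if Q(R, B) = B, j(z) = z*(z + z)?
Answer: 35369/15 ≈ 2357.9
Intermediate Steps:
j(z) = 2*z² (j(z) = z*(2*z) = 2*z²)
c = -1/15 (c = 1/(-15) = -1/15 ≈ -0.066667)
131*j(3) + Q(12, c) = 131*(2*3²) - 1/15 = 131*(2*9) - 1/15 = 131*18 - 1/15 = 2358 - 1/15 = 35369/15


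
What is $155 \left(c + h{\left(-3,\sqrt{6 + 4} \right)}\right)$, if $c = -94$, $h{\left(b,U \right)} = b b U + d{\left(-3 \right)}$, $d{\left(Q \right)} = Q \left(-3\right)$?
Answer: $-13175 + 1395 \sqrt{10} \approx -8763.6$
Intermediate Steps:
$d{\left(Q \right)} = - 3 Q$
$h{\left(b,U \right)} = 9 + U b^{2}$ ($h{\left(b,U \right)} = b b U - -9 = b^{2} U + 9 = U b^{2} + 9 = 9 + U b^{2}$)
$155 \left(c + h{\left(-3,\sqrt{6 + 4} \right)}\right) = 155 \left(-94 + \left(9 + \sqrt{6 + 4} \left(-3\right)^{2}\right)\right) = 155 \left(-94 + \left(9 + \sqrt{10} \cdot 9\right)\right) = 155 \left(-94 + \left(9 + 9 \sqrt{10}\right)\right) = 155 \left(-85 + 9 \sqrt{10}\right) = -13175 + 1395 \sqrt{10}$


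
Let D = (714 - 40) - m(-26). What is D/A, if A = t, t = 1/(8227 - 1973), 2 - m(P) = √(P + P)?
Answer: 4202688 + 12508*I*√13 ≈ 4.2027e+6 + 45098.0*I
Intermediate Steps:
m(P) = 2 - √2*√P (m(P) = 2 - √(P + P) = 2 - √(2*P) = 2 - √2*√P)
D = 672 + 2*I*√13 (D = (714 - 40) - (2 - √2*√(-26)) = 674 - (2 - √2*I*√26) = 674 - (2 - 2*I*√13) = 674 + (-2 + 2*I*√13) = 672 + 2*I*√13 ≈ 672.0 + 7.2111*I)
t = 1/6254 ≈ 0.00015990
A = 1/6254 ≈ 0.00015990
D/A = (672 + 2*I*√13)/(1/6254) = (672 + 2*I*√13)*6254 = 4202688 + 12508*I*√13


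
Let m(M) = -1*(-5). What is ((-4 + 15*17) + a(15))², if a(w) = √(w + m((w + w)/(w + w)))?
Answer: 63021 + 1004*√5 ≈ 65266.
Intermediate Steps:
m(M) = 5
a(w) = √(5 + w) (a(w) = √(w + 5) = √(5 + w))
((-4 + 15*17) + a(15))² = ((-4 + 15*17) + √(5 + 15))² = ((-4 + 255) + √20)² = (251 + 2*√5)²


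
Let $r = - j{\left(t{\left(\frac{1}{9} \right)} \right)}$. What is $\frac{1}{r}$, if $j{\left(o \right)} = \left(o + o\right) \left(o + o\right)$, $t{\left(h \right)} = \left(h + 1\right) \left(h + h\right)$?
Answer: $- \frac{6561}{1600} \approx -4.1006$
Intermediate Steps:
$t{\left(h \right)} = 2 h \left(1 + h\right)$ ($t{\left(h \right)} = \left(1 + h\right) 2 h = 2 h \left(1 + h\right)$)
$j{\left(o \right)} = 4 o^{2}$ ($j{\left(o \right)} = 2 o 2 o = 4 o^{2}$)
$r = - \frac{1600}{6561}$ ($r = - 4 \left(\frac{2 \left(1 + \frac{1}{9}\right)}{9}\right)^{2} = - 4 \left(2 \cdot \frac{1}{9} \left(1 + \frac{1}{9}\right)\right)^{2} = - 4 \left(2 \cdot \frac{1}{9} \cdot \frac{10}{9}\right)^{2} = - 4 \left(\frac{20}{81}\right)^{2} = - \frac{4 \cdot 400}{6561} = \left(-1\right) \frac{1600}{6561} = - \frac{1600}{6561} \approx -0.24387$)
$\frac{1}{r} = \frac{1}{- \frac{1600}{6561}} = - \frac{6561}{1600}$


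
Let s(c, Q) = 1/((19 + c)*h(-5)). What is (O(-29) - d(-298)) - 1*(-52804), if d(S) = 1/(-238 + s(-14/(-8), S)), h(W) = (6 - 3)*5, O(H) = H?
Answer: 15637550395/296306 ≈ 52775.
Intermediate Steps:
h(W) = 15 (h(W) = 3*5 = 15)
s(c, Q) = 1/(15*(19 + c)) (s(c, Q) = 1/((19 + c)*15) = (1/15)/(19 + c) = 1/(15*(19 + c)))
d(S) = -1245/296306 (d(S) = 1/(-238 + 1/(15*(19 - 14/(-8)))) = 1/(-238 + 1/(15*(19 - 14*(-⅛)))) = 1/(-238 + 1/(15*(19 + 7/4))) = 1/(-238 + 1/(15*(83/4))) = 1/(-238 + (1/15)*(4/83)) = 1/(-238 + 4/1245) = 1/(-296306/1245) = -1245/296306)
(O(-29) - d(-298)) - 1*(-52804) = (-29 - 1*(-1245/296306)) - 1*(-52804) = (-29 + 1245/296306) + 52804 = -8591629/296306 + 52804 = 15637550395/296306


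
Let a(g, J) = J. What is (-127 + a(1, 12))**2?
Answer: 13225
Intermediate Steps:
(-127 + a(1, 12))**2 = (-127 + 12)**2 = (-115)**2 = 13225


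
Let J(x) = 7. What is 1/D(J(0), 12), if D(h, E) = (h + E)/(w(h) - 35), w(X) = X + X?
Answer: -21/19 ≈ -1.1053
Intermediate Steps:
w(X) = 2*X
D(h, E) = (E + h)/(-35 + 2*h) (D(h, E) = (h + E)/(2*h - 35) = (E + h)/(-35 + 2*h))
1/D(J(0), 12) = 1/((12 + 7)/(-35 + 2*7)) = 1/(19/(-35 + 14)) = 1/(19/(-21)) = 1/(-1/21*19) = 1/(-19/21) = -21/19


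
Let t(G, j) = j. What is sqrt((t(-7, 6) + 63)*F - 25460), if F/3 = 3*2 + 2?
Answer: 2*I*sqrt(5951) ≈ 154.29*I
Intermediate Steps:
F = 24 (F = 3*(3*2 + 2) = 3*(6 + 2) = 3*8 = 24)
sqrt((t(-7, 6) + 63)*F - 25460) = sqrt((6 + 63)*24 - 25460) = sqrt(69*24 - 25460) = sqrt(1656 - 25460) = sqrt(-23804) = 2*I*sqrt(5951)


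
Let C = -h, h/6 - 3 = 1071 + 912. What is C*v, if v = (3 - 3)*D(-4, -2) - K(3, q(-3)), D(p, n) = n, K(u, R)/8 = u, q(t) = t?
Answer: 285984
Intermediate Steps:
h = 11916 (h = 18 + 6*(1071 + 912) = 18 + 6*1983 = 18 + 11898 = 11916)
K(u, R) = 8*u
v = -24 (v = (3 - 3)*(-2) - 8*3 = 0*(-2) - 1*24 = 0 - 24 = -24)
C = -11916 (C = -1*11916 = -11916)
C*v = -11916*(-24) = 285984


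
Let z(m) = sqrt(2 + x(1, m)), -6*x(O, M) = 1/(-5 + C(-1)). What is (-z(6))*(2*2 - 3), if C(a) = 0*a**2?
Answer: -sqrt(1830)/30 ≈ -1.4259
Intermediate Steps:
C(a) = 0
x(O, M) = 1/30 (x(O, M) = -1/(6*(-5 + 0)) = -1/6/(-5) = -1/6*(-1/5) = 1/30)
z(m) = sqrt(1830)/30 (z(m) = sqrt(2 + 1/30) = sqrt(61/30) = sqrt(1830)/30)
(-z(6))*(2*2 - 3) = (-sqrt(1830)/30)*(2*2 - 3) = (-sqrt(1830)/30)*(4 - 3) = -sqrt(1830)/30*1 = -sqrt(1830)/30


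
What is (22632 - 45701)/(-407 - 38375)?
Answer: 23069/38782 ≈ 0.59484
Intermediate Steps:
(22632 - 45701)/(-407 - 38375) = -23069/(-38782) = -23069*(-1/38782) = 23069/38782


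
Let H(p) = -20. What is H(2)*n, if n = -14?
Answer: 280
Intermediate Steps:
H(2)*n = -20*(-14) = 280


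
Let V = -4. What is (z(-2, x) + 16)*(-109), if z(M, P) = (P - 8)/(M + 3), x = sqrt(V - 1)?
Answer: -872 - 109*I*sqrt(5) ≈ -872.0 - 243.73*I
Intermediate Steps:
x = I*sqrt(5) (x = sqrt(-4 - 1) = sqrt(-5) = I*sqrt(5) ≈ 2.2361*I)
z(M, P) = (-8 + P)/(3 + M)
(z(-2, x) + 16)*(-109) = ((-8 + I*sqrt(5))/(3 - 2) + 16)*(-109) = ((-8 + I*sqrt(5))/1 + 16)*(-109) = (1*(-8 + I*sqrt(5)) + 16)*(-109) = ((-8 + I*sqrt(5)) + 16)*(-109) = (8 + I*sqrt(5))*(-109) = -872 - 109*I*sqrt(5)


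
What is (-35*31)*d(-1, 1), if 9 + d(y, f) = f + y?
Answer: 9765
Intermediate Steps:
d(y, f) = -9 + f + y (d(y, f) = -9 + (f + y) = -9 + f + y)
(-35*31)*d(-1, 1) = (-35*31)*(-9 + 1 - 1) = -1085*(-9) = 9765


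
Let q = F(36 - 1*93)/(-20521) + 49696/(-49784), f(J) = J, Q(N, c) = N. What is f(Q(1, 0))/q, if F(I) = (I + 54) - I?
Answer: -127702183/127812494 ≈ -0.99914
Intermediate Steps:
F(I) = 54 (F(I) = (54 + I) - I = 54)
q = -127812494/127702183 (q = 54/(-20521) + 49696/(-49784) = 54*(-1/20521) + 49696*(-1/49784) = -54/20521 - 6212/6223 = -127812494/127702183 ≈ -1.0009)
f(Q(1, 0))/q = 1/(-127812494/127702183) = 1*(-127702183/127812494) = -127702183/127812494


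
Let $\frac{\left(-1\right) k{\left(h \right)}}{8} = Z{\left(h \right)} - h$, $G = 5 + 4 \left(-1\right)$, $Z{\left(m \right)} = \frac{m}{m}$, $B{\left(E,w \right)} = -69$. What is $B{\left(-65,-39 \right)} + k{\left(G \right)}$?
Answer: $-69$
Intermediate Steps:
$Z{\left(m \right)} = 1$
$G = 1$ ($G = 5 - 4 = 1$)
$k{\left(h \right)} = -8 + 8 h$ ($k{\left(h \right)} = - 8 \left(1 - h\right) = -8 + 8 h$)
$B{\left(-65,-39 \right)} + k{\left(G \right)} = -69 + \left(-8 + 8 \cdot 1\right) = -69 + \left(-8 + 8\right) = -69 + 0 = -69$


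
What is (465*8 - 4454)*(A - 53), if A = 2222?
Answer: -1592046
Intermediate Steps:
(465*8 - 4454)*(A - 53) = (465*8 - 4454)*(2222 - 53) = (3720 - 4454)*2169 = -734*2169 = -1592046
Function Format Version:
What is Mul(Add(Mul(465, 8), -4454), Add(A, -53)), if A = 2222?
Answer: -1592046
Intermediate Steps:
Mul(Add(Mul(465, 8), -4454), Add(A, -53)) = Mul(Add(Mul(465, 8), -4454), Add(2222, -53)) = Mul(Add(3720, -4454), 2169) = Mul(-734, 2169) = -1592046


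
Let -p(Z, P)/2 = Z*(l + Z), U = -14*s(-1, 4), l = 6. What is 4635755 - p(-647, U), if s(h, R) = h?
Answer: 5465209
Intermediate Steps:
U = 14 (U = -14*(-1) = 14)
p(Z, P) = -2*Z*(6 + Z)
4635755 - p(-647, U) = 4635755 - (-2)*(-647)*(6 - 647) = 4635755 - (-2)*(-647)*(-641) = 4635755 - 1*(-829454) = 4635755 + 829454 = 5465209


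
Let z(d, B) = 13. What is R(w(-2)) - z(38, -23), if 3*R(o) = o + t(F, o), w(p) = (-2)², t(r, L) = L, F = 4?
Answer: -31/3 ≈ -10.333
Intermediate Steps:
w(p) = 4
R(o) = 2*o/3 (R(o) = (o + o)/3 = (2*o)/3 = 2*o/3)
R(w(-2)) - z(38, -23) = (⅔)*4 - 1*13 = 8/3 - 13 = -31/3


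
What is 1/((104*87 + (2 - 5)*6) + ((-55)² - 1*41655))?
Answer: -1/29600 ≈ -3.3784e-5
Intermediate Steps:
1/((104*87 + (2 - 5)*6) + ((-55)² - 1*41655)) = 1/((9048 - 3*6) + (3025 - 41655)) = 1/((9048 - 18) - 38630) = 1/(9030 - 38630) = 1/(-29600) = -1/29600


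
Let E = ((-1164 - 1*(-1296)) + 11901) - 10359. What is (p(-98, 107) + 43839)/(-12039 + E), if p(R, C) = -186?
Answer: -14551/3455 ≈ -4.2116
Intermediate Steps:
E = 1674 (E = ((-1164 + 1296) + 11901) - 10359 = (132 + 11901) - 10359 = 12033 - 10359 = 1674)
(p(-98, 107) + 43839)/(-12039 + E) = (-186 + 43839)/(-12039 + 1674) = 43653/(-10365) = 43653*(-1/10365) = -14551/3455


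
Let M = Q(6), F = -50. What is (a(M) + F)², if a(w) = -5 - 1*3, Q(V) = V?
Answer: 3364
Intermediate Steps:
M = 6
a(w) = -8 (a(w) = -5 - 3 = -8)
(a(M) + F)² = (-8 - 50)² = (-58)² = 3364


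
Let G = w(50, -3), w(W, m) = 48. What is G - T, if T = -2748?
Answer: 2796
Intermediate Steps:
G = 48
G - T = 48 - 1*(-2748) = 48 + 2748 = 2796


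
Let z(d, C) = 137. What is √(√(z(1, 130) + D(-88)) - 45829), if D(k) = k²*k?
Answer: √(-45829 + I*√681335) ≈ 1.928 + 214.09*I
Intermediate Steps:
D(k) = k³
√(√(z(1, 130) + D(-88)) - 45829) = √(√(137 + (-88)³) - 45829) = √(√(137 - 681472) - 45829) = √(√(-681335) - 45829) = √(I*√681335 - 45829) = √(-45829 + I*√681335)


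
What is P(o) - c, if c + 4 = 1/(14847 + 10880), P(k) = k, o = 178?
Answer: 4682313/25727 ≈ 182.00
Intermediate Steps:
c = -102907/25727 (c = -4 + 1/(14847 + 10880) = -4 + 1/25727 = -102907/25727 ≈ -4.0000)
P(o) - c = 178 - 1*(-102907/25727) = 178 + 102907/25727 = 4682313/25727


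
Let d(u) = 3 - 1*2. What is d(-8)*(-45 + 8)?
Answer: -37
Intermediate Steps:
d(u) = 1 (d(u) = 3 - 2 = 1)
d(-8)*(-45 + 8) = 1*(-45 + 8) = 1*(-37) = -37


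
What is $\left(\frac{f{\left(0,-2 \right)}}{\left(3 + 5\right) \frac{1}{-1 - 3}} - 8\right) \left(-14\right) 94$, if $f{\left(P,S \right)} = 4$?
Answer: $13160$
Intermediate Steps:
$\left(\frac{f{\left(0,-2 \right)}}{\left(3 + 5\right) \frac{1}{-1 - 3}} - 8\right) \left(-14\right) 94 = \left(\frac{4}{\left(3 + 5\right) \frac{1}{-1 - 3}} - 8\right) \left(-14\right) 94 = \left(\frac{4}{8 \frac{1}{-4}} - 8\right) \left(-14\right) 94 = \left(\frac{4}{8 \left(- \frac{1}{4}\right)} - 8\right) \left(-14\right) 94 = \left(\frac{4}{-2} - 8\right) \left(-14\right) 94 = \left(4 \left(- \frac{1}{2}\right) - 8\right) \left(-14\right) 94 = \left(-2 - 8\right) \left(-14\right) 94 = \left(-10\right) \left(-14\right) 94 = 140 \cdot 94 = 13160$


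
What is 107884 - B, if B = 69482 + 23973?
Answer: 14429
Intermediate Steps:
B = 93455
107884 - B = 107884 - 1*93455 = 107884 - 93455 = 14429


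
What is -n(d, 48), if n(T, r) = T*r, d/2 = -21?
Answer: 2016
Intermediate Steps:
d = -42 (d = 2*(-21) = -42)
-n(d, 48) = -(-42)*48 = -1*(-2016) = 2016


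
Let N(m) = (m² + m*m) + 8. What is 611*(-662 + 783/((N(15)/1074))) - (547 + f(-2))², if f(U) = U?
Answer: 96262678/229 ≈ 4.2036e+5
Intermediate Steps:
N(m) = 8 + 2*m² (N(m) = (m² + m²) + 8 = 2*m² + 8 = 8 + 2*m²)
611*(-662 + 783/((N(15)/1074))) - (547 + f(-2))² = 611*(-662 + 783/(((8 + 2*15²)/1074))) - (547 - 2)² = 611*(-662 + 783/(((8 + 2*225)*(1/1074)))) - 1*545² = 611*(-662 + 783/(((8 + 450)*(1/1074)))) - 1*297025 = 611*(-662 + 783/((458*(1/1074)))) - 297025 = 611*(-662 + 783/(229/537)) - 297025 = 611*(-662 + 783*(537/229)) - 297025 = 611*(-662 + 420471/229) - 297025 = 611*(268873/229) - 297025 = 164281403/229 - 297025 = 96262678/229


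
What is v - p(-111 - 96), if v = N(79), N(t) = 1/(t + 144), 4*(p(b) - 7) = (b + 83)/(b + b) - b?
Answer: -10860833/184644 ≈ -58.820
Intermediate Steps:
p(b) = 7 - b/4 + (83 + b)/(8*b) (p(b) = 7 + ((b + 83)/(b + b) - b)/4 = 7 + ((83 + b)/((2*b)) - b)/4 = 7 + ((83 + b)*(1/(2*b)) - b)/4 = 7 + ((83 + b)/(2*b) - b)/4 = 7 + (-b + (83 + b)/(2*b))/4 = 7 + (-b/4 + (83 + b)/(8*b)) = 7 - b/4 + (83 + b)/(8*b))
N(t) = 1/(144 + t)
v = 1/223 (v = 1/(144 + 79) = 1/223 ≈ 0.0044843)
v - p(-111 - 96) = 1/223 - (83 - (-111 - 96)*(-57 + 2*(-111 - 96)))/(8*(-111 - 96)) = 1/223 - (83 - 1*(-207)*(-57 + 2*(-207)))/(8*(-207)) = 1/223 - (-1)*(83 - 1*(-207)*(-57 - 414))/(8*207) = 1/223 - (-1)*(83 - 1*(-207)*(-471))/(8*207) = 1/223 - (-1)*(83 - 97497)/(8*207) = 1/223 - (-1)*(-97414)/(8*207) = 1/223 - 1*48707/828 = 1/223 - 48707/828 = -10860833/184644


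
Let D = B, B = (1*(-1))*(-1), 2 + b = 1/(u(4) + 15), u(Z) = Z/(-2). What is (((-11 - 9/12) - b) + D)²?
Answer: 210681/2704 ≈ 77.915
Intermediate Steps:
u(Z) = -Z/2 (u(Z) = Z*(-½) = -Z/2)
b = -25/13 (b = -2 + 1/(-½*4 + 15) = -2 + 1/(-2 + 15) = -2 + 1/13 = -25/13 ≈ -1.9231)
B = 1 (B = -1*(-1) = 1)
D = 1
(((-11 - 9/12) - b) + D)² = (((-11 - 9/12) - 1*(-25/13)) + 1)² = (((-11 - 9/12) + 25/13) + 1)² = (((-11 - 1*¾) + 25/13) + 1)² = (((-11 - ¾) + 25/13) + 1)² = ((-47/4 + 25/13) + 1)² = (-511/52 + 1)² = (-459/52)² = 210681/2704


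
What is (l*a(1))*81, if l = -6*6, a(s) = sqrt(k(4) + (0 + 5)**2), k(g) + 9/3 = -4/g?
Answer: -2916*sqrt(21) ≈ -13363.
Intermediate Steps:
k(g) = -3 - 4/g
a(s) = sqrt(21) (a(s) = sqrt((-3 - 4/4) + (0 + 5)**2) = sqrt((-3 - 4*1/4) + 5**2) = sqrt((-3 - 1) + 25) = sqrt(-4 + 25) = sqrt(21))
l = -36
(l*a(1))*81 = -36*sqrt(21)*81 = -2916*sqrt(21)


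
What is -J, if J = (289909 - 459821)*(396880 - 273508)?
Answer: 20962383264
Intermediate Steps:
J = -20962383264 (J = -169912*123372 = -20962383264)
-J = -1*(-20962383264) = 20962383264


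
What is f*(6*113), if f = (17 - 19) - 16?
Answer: -12204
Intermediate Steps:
f = -18 (f = -2 - 16 = -18)
f*(6*113) = -108*113 = -18*678 = -12204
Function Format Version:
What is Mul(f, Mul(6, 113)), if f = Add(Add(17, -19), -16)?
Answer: -12204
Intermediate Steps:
f = -18 (f = Add(-2, -16) = -18)
Mul(f, Mul(6, 113)) = Mul(-18, Mul(6, 113)) = Mul(-18, 678) = -12204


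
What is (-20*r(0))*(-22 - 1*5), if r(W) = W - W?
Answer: 0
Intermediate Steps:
r(W) = 0
(-20*r(0))*(-22 - 1*5) = (-20*0)*(-22 - 1*5) = 0*(-22 - 5) = 0*(-27) = 0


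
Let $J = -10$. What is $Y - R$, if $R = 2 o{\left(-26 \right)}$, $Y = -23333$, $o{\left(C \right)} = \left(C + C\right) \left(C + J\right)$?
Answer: $-27077$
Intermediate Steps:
$o{\left(C \right)} = 2 C \left(-10 + C\right)$ ($o{\left(C \right)} = \left(C + C\right) \left(C - 10\right) = 2 C \left(-10 + C\right)$)
$R = 3744$ ($R = 2 \cdot 2 \left(-26\right) \left(-10 - 26\right) = 2 \cdot 2 \left(-26\right) \left(-36\right) = 2 \cdot 1872 = 3744$)
$Y - R = -23333 - 3744 = -27077$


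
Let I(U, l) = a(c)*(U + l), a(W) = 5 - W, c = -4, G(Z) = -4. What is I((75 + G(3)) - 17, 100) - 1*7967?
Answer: -6581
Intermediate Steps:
I(U, l) = 9*U + 9*l (I(U, l) = (5 - 1*(-4))*(U + l) = (5 + 4)*(U + l) = 9*(U + l) = 9*U + 9*l)
I((75 + G(3)) - 17, 100) - 1*7967 = (9*((75 - 4) - 17) + 9*100) - 1*7967 = (9*(71 - 17) + 900) - 7967 = (9*54 + 900) - 7967 = (486 + 900) - 7967 = 1386 - 7967 = -6581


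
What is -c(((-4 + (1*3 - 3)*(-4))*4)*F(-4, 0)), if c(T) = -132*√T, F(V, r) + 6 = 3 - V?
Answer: 528*I ≈ 528.0*I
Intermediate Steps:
F(V, r) = -3 - V (F(V, r) = -6 + (3 - V) = -3 - V)
-c(((-4 + (1*3 - 3)*(-4))*4)*F(-4, 0)) = -(-132)*√(((-4 + (1*3 - 3)*(-4))*4)*(-3 - 1*(-4))) = -(-132)*√(((-4 + (3 - 3)*(-4))*4)*(-3 + 4)) = -(-132)*√(((-4 + 0*(-4))*4)*1) = -(-132)*√(((-4 + 0)*4)*1) = -(-132)*√(-4*4*1) = -(-132)*√(-16*1) = -(-132)*√(-16) = -(-132)*4*I = -(-528)*I = 528*I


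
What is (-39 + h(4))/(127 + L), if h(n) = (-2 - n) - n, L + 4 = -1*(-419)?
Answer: -49/542 ≈ -0.090406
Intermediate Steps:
L = 415 (L = -4 - 1*(-419) = -4 + 419 = 415)
h(n) = -2 - 2*n
(-39 + h(4))/(127 + L) = (-39 + (-2 - 2*4))/(127 + 415) = (-39 + (-2 - 8))/542 = (-39 - 10)*(1/542) = -49*1/542 = -49/542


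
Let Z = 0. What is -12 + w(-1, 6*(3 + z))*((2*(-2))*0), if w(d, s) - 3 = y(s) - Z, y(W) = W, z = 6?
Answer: -12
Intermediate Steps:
w(d, s) = 3 + s (w(d, s) = 3 + (s - 1*0) = 3 + (s + 0) = 3 + s)
-12 + w(-1, 6*(3 + z))*((2*(-2))*0) = -12 + (3 + 6*(3 + 6))*((2*(-2))*0) = -12 + (3 + 6*9)*(-4*0) = -12 + (3 + 54)*0 = -12 + 57*0 = -12 + 0 = -12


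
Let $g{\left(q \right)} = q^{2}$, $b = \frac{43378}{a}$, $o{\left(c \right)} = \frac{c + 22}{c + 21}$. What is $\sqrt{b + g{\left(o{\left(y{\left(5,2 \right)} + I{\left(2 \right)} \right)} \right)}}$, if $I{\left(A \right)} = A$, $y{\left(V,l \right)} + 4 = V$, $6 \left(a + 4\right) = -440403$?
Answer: $\frac{\sqrt{11596015249}}{153192} \approx 0.70294$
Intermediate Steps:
$a = - \frac{146809}{2}$ ($a = -4 + \frac{1}{6} \left(-440403\right) = -4 - \frac{146801}{2} = - \frac{146809}{2} \approx -73405.0$)
$y{\left(V,l \right)} = -4 + V$
$o{\left(c \right)} = \frac{22 + c}{21 + c}$
$b = - \frac{3772}{6383}$ ($b = \frac{43378}{- \frac{146809}{2}} = 43378 \left(- \frac{2}{146809}\right) = - \frac{3772}{6383} \approx -0.59094$)
$\sqrt{b + g{\left(o{\left(y{\left(5,2 \right)} + I{\left(2 \right)} \right)} \right)}} = \sqrt{- \frac{3772}{6383} + \left(\frac{22 + \left(\left(-4 + 5\right) + 2\right)}{21 + \left(\left(-4 + 5\right) + 2\right)}\right)^{2}} = \sqrt{- \frac{3772}{6383} + \left(\frac{22 + \left(1 + 2\right)}{21 + \left(1 + 2\right)}\right)^{2}} = \sqrt{- \frac{3772}{6383} + \left(\frac{22 + 3}{21 + 3}\right)^{2}} = \sqrt{- \frac{3772}{6383} + \left(\frac{1}{24} \cdot 25\right)^{2}} = \sqrt{- \frac{3772}{6383} + \left(\frac{25}{24}\right)^{2}} = \sqrt{- \frac{3772}{6383} + \frac{625}{576}} = \sqrt{\frac{1816703}{3676608}} = \frac{\sqrt{11596015249}}{153192}$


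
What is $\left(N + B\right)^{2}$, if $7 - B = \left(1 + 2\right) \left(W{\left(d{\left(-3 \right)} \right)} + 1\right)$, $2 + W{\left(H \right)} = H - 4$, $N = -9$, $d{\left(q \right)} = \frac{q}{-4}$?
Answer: $\frac{1849}{16} \approx 115.56$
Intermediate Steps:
$d{\left(q \right)} = - \frac{q}{4}$ ($d{\left(q \right)} = q \left(- \frac{1}{4}\right) = - \frac{q}{4}$)
$W{\left(H \right)} = -6 + H$ ($W{\left(H \right)} = -2 + \left(H - 4\right) = -2 + \left(-4 + H\right) = -6 + H$)
$B = \frac{79}{4}$ ($B = 7 - \left(1 + 2\right) \left(\left(-6 - - \frac{3}{4}\right) + 1\right) = 7 - 3 \left(\left(-6 + \frac{3}{4}\right) + 1\right) = 7 - 3 \left(- \frac{21}{4} + 1\right) = 7 - 3 \left(- \frac{17}{4}\right) = 7 - - \frac{51}{4} = 7 + \frac{51}{4} = \frac{79}{4} \approx 19.75$)
$\left(N + B\right)^{2} = \left(-9 + \frac{79}{4}\right)^{2} = \left(\frac{43}{4}\right)^{2} = \frac{1849}{16}$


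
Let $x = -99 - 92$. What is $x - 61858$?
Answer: $-62049$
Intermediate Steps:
$x = -191$
$x - 61858 = -191 - 61858 = -62049$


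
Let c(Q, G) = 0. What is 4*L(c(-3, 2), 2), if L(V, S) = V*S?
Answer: 0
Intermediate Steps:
L(V, S) = S*V
4*L(c(-3, 2), 2) = 4*(2*0) = 4*0 = 0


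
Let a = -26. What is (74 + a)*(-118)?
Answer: -5664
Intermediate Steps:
(74 + a)*(-118) = (74 - 26)*(-118) = 48*(-118) = -5664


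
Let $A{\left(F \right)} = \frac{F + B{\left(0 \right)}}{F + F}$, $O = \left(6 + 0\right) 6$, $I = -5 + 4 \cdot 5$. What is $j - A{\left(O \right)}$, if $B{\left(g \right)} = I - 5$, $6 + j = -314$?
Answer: $- \frac{11543}{36} \approx -320.64$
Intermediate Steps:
$j = -320$ ($j = -6 - 314 = -320$)
$I = 15$ ($I = -5 + 20 = 15$)
$O = 36$ ($O = 6 \cdot 6 = 36$)
$B{\left(g \right)} = 10$ ($B{\left(g \right)} = 15 - 5 = 10$)
$A{\left(F \right)} = \frac{10 + F}{2 F}$ ($A{\left(F \right)} = \frac{F + 10}{F + F} = \frac{10 + F}{2 F}$)
$j - A{\left(O \right)} = -320 - \frac{10 + 36}{2 \cdot 36} = -320 - \frac{1}{2} \cdot \frac{1}{36} \cdot 46 = -320 - \frac{23}{36} = - \frac{11543}{36}$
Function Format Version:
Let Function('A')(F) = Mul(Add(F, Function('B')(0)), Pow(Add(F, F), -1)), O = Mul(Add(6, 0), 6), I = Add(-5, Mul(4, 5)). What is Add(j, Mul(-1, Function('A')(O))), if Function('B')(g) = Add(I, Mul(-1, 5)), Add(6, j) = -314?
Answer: Rational(-11543, 36) ≈ -320.64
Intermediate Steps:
j = -320 (j = Add(-6, -314) = -320)
I = 15 (I = Add(-5, 20) = 15)
O = 36 (O = Mul(6, 6) = 36)
Function('B')(g) = 10 (Function('B')(g) = Add(15, Mul(-1, 5)) = Add(15, -5) = 10)
Function('A')(F) = Mul(Rational(1, 2), Pow(F, -1), Add(10, F)) (Function('A')(F) = Mul(Add(F, 10), Pow(Add(F, F), -1)) = Mul(Add(10, F), Pow(Mul(2, F), -1)) = Mul(Add(10, F), Mul(Rational(1, 2), Pow(F, -1))) = Mul(Rational(1, 2), Pow(F, -1), Add(10, F)))
Add(j, Mul(-1, Function('A')(O))) = Add(-320, Mul(-1, Mul(Rational(1, 2), Pow(36, -1), Add(10, 36)))) = Add(-320, Mul(-1, Mul(Rational(1, 2), Rational(1, 36), 46))) = Add(-320, Mul(-1, Rational(23, 36))) = Add(-320, Rational(-23, 36)) = Rational(-11543, 36)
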